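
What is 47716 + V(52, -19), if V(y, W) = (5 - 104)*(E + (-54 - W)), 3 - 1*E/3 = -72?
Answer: 28906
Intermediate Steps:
E = 225 (E = 9 - 3*(-72) = 9 + 216 = 225)
V(y, W) = -16929 + 99*W (V(y, W) = (5 - 104)*(225 + (-54 - W)) = -99*(171 - W) = -16929 + 99*W)
47716 + V(52, -19) = 47716 + (-16929 + 99*(-19)) = 47716 + (-16929 - 1881) = 47716 - 18810 = 28906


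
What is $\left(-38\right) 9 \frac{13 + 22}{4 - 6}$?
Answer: $5985$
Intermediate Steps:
$\left(-38\right) 9 \frac{13 + 22}{4 - 6} = - 342 \frac{35}{-2} = - 342 \cdot 35 \left(- \frac{1}{2}\right) = \left(-342\right) \left(- \frac{35}{2}\right) = 5985$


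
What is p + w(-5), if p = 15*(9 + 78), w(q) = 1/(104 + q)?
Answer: 129196/99 ≈ 1305.0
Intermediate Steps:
p = 1305 (p = 15*87 = 1305)
p + w(-5) = 1305 + 1/(104 - 5) = 1305 + 1/99 = 129196/99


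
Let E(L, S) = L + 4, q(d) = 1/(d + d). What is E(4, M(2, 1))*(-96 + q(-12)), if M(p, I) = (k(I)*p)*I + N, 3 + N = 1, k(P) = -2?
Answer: -2305/3 ≈ -768.33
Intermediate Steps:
N = -2 (N = -3 + 1 = -2)
M(p, I) = -2 - 2*I*p (M(p, I) = (-2*p)*I - 2 = -2*I*p - 2 = -2 - 2*I*p)
q(d) = 1/(2*d)
E(L, S) = 4 + L
E(4, M(2, 1))*(-96 + q(-12)) = (4 + 4)*(-96 + (½)/(-12)) = 8*(-96 + (½)*(-1/12)) = 8*(-96 - 1/24) = 8*(-2305/24) = -2305/3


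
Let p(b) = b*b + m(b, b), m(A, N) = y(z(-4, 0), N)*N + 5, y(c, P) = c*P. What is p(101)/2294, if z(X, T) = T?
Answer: 5103/1147 ≈ 4.4490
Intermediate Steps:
y(c, P) = P*c
m(A, N) = 5 (m(A, N) = (N*0)*N + 5 = 0*N + 5 = 0 + 5 = 5)
p(b) = 5 + b² (p(b) = b*b + 5 = b² + 5 = 5 + b²)
p(101)/2294 = (5 + 101²)/2294 = (5 + 10201)*(1/2294) = 10206*(1/2294) = 5103/1147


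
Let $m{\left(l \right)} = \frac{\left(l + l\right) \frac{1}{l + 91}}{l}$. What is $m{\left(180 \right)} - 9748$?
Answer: $- \frac{2641706}{271} \approx -9748.0$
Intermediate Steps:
$m{\left(l \right)} = \frac{2}{91 + l}$ ($m{\left(l \right)} = \frac{2 l \frac{1}{91 + l}}{l} = \frac{2}{91 + l}$)
$m{\left(180 \right)} - 9748 = \frac{2}{91 + 180} - 9748 = \frac{2}{271} - 9748 = - \frac{2641706}{271}$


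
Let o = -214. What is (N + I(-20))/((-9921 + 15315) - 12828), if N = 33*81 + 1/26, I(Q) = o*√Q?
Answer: -69499/193284 + 214*I*√5/3717 ≈ -0.35957 + 0.12874*I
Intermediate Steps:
I(Q) = -214*√Q
N = 69499/26 (N = 2673 + 1/26 = 69499/26 ≈ 2673.0)
(N + I(-20))/((-9921 + 15315) - 12828) = (69499/26 - 428*I*√5)/((-9921 + 15315) - 12828) = (69499/26 - 428*I*√5)/(5394 - 12828) = (69499/26 - 428*I*√5)/(-7434) = (69499/26 - 428*I*√5)*(-1/7434) = -69499/193284 + 214*I*√5/3717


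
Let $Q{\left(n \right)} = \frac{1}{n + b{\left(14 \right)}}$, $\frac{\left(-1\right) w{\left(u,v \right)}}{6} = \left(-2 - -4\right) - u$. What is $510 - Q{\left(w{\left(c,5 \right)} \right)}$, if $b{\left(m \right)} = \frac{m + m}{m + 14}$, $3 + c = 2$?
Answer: $\frac{8671}{17} \approx 510.06$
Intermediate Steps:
$c = -1$ ($c = -3 + 2 = -1$)
$w{\left(u,v \right)} = -12 + 6 u$ ($w{\left(u,v \right)} = - 6 \left(\left(-2 - -4\right) - u\right) = - 6 \left(\left(-2 + 4\right) - u\right) = - 6 \left(2 - u\right) = -12 + 6 u$)
$b{\left(m \right)} = \frac{2 m}{14 + m}$
$Q{\left(n \right)} = \frac{1}{1 + n}$ ($Q{\left(n \right)} = \frac{1}{n + 2 \cdot 14 \frac{1}{14 + 14}} = \frac{1}{n + 2 \cdot 14 \cdot \frac{1}{28}} = \frac{1}{n + 1} = \frac{1}{1 + n}$)
$510 - Q{\left(w{\left(c,5 \right)} \right)} = 510 - \frac{1}{1 + \left(-12 + 6 \left(-1\right)\right)} = 510 - \frac{1}{1 - 18} = 510 - \frac{1}{-17} = 510 - - \frac{1}{17} = 510 + \frac{1}{17} = \frac{8671}{17}$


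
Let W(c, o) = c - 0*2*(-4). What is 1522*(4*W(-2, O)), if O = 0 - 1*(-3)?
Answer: -12176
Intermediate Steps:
O = 3 (O = 0 + 3 = 3)
W(c, o) = c (W(c, o) = c - 0*(-4) = c - 1*0 = c + 0 = c)
1522*(4*W(-2, O)) = 1522*(4*(-2)) = 1522*(-8) = -12176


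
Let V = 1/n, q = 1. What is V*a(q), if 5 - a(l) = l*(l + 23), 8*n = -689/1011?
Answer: 153672/689 ≈ 223.04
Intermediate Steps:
n = -689/8088 (n = (-689/1011)/8 = (-689*1/1011)/8 = (1/8)*(-689/1011) = -689/8088 ≈ -0.085188)
a(l) = 5 - l*(23 + l) (a(l) = 5 - l*(l + 23) = 5 - l*(23 + l))
V = -8088/689 (V = 1/(-689/8088) = -8088/689 ≈ -11.739)
V*a(q) = -8088*(5 - 1*1**2 - 23*1)/689 = -8088*(5 - 1*1 - 23)/689 = -8088*(5 - 1 - 23)/689 = -8088/689*(-19) = 153672/689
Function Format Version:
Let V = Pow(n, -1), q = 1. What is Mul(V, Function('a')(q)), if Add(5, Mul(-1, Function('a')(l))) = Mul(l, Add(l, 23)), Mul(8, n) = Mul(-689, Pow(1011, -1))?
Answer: Rational(153672, 689) ≈ 223.04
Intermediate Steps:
n = Rational(-689, 8088) (n = Mul(Rational(1, 8), Mul(-689, Pow(1011, -1))) = Mul(Rational(1, 8), Mul(-689, Rational(1, 1011))) = Mul(Rational(1, 8), Rational(-689, 1011)) = Rational(-689, 8088) ≈ -0.085188)
Function('a')(l) = Add(5, Mul(-1, l, Add(23, l))) (Function('a')(l) = Add(5, Mul(-1, Mul(l, Add(l, 23)))) = Add(5, Mul(-1, Mul(l, Add(23, l)))) = Add(5, Mul(-1, l, Add(23, l))))
V = Rational(-8088, 689) (V = Pow(Rational(-689, 8088), -1) = Rational(-8088, 689) ≈ -11.739)
Mul(V, Function('a')(q)) = Mul(Rational(-8088, 689), Add(5, Mul(-1, Pow(1, 2)), Mul(-23, 1))) = Mul(Rational(-8088, 689), Add(5, Mul(-1, 1), -23)) = Mul(Rational(-8088, 689), Add(5, -1, -23)) = Mul(Rational(-8088, 689), -19) = Rational(153672, 689)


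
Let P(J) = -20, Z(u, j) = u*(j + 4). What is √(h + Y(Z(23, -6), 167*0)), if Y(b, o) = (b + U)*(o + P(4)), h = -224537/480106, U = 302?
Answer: I*√1180276870289242/480106 ≈ 71.557*I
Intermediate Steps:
Z(u, j) = u*(4 + j)
h = -224537/480106 (h = -224537*1/480106 = -224537/480106 ≈ -0.46768)
Y(b, o) = (-20 + o)*(302 + b) (Y(b, o) = (b + 302)*(o - 20) = (302 + b)*(-20 + o) = (-20 + o)*(302 + b))
√(h + Y(Z(23, -6), 167*0)) = √(-224537/480106 + (-6040 - 460*(4 - 6) + 302*(167*0) + (23*(4 - 6))*(167*0))) = √(-224537/480106 + (-6040 - 460*(-2) + 302*0 + (23*(-2))*0)) = √(-224537/480106 + (-6040 - 20*(-46) + 0 - 46*0)) = √(-224537/480106 + (-6040 + 920 + 0 + 0)) = √(-224537/480106 - 5120) = √(-2458367257/480106) = I*√1180276870289242/480106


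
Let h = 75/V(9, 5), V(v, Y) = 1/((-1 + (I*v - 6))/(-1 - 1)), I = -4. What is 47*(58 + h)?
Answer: 157027/2 ≈ 78514.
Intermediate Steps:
V(v, Y) = 1/(7/2 + 2*v) (V(v, Y) = 1/((-1 + (-4*v - 6))/(-1 - 1)) = 1/((-1 + (-6 - 4*v))/(-2)) = 1/((-7 - 4*v)*(-1/2)) = 1/(7/2 + 2*v))
h = 3225/2 (h = 75/((2/(7 + 4*9))) = 75/((2/(7 + 36))) = 75/((2/43)) = 75/((2*(1/43))) = 75/(2/43) = 75*(43/2) = 3225/2 ≈ 1612.5)
47*(58 + h) = 47*(58 + 3225/2) = 47*(3341/2) = 157027/2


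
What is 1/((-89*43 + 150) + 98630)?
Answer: 1/94953 ≈ 1.0532e-5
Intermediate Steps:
1/((-89*43 + 150) + 98630) = 1/((-3827 + 150) + 98630) = 1/(-3677 + 98630) = 1/94953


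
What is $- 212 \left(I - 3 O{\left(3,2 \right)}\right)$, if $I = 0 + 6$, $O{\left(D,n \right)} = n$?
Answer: $0$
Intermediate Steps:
$I = 6$
$- 212 \left(I - 3 O{\left(3,2 \right)}\right) = - 212 \left(6 - 6\right) = \left(-212\right) 0 = 0$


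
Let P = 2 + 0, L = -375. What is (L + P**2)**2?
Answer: 137641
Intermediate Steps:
P = 2
(L + P**2)**2 = (-375 + 2**2)**2 = (-375 + 4)**2 = (-371)**2 = 137641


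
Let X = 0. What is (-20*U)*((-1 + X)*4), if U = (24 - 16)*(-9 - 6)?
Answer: -9600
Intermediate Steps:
U = -120 (U = 8*(-15) = -120)
(-20*U)*((-1 + X)*4) = (-20*(-120))*((-1 + 0)*4) = 2400*(-1*4) = 2400*(-4) = -9600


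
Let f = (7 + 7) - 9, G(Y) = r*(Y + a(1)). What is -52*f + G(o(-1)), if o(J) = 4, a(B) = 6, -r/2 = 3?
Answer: -320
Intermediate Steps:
r = -6 (r = -2*3 = -6)
G(Y) = -36 - 6*Y (G(Y) = -6*(Y + 6) = -6*(6 + Y) = -36 - 6*Y)
f = 5 (f = 14 - 9 = 5)
-52*f + G(o(-1)) = -52*5 + (-36 - 6*4) = -260 + (-36 - 24) = -260 - 60 = -320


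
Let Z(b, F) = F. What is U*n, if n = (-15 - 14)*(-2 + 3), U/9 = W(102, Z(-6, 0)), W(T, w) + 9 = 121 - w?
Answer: -29232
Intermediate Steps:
W(T, w) = 112 - w (W(T, w) = -9 + (121 - w) = 112 - w)
U = 1008 (U = 9*(112 - 1*0) = 9*(112 + 0) = 9*112 = 1008)
n = -29 (n = -29*1 = -29)
U*n = 1008*(-29) = -29232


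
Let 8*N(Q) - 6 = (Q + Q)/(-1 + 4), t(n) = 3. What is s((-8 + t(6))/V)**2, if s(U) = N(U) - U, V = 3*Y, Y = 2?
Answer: 11881/5184 ≈ 2.2919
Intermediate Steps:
V = 6 (V = 3*2 = 6)
N(Q) = 3/4 + Q/12 (N(Q) = 3/4 + ((Q + Q)/(-1 + 4))/8 = 3/4 + ((2*Q)/3)/8 = 3/4 + ((2*Q)*(1/3))/8 = 3/4 + (2*Q/3)/8 = 3/4 + Q/12)
s(U) = 3/4 - 11*U/12 (s(U) = (3/4 + U/12) - U = 3/4 - 11*U/12)
s((-8 + t(6))/V)**2 = (3/4 - 11*(-8 + 3)/(12*6))**2 = (3/4 - (-55)/(12*6))**2 = (3/4 - 11/12*(-5/6))**2 = (3/4 + 55/72)**2 = (109/72)**2 = 11881/5184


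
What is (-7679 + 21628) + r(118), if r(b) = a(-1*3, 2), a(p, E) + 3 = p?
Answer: 13943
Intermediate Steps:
a(p, E) = -3 + p
r(b) = -6 (r(b) = -3 - 1*3 = -3 - 3 = -6)
(-7679 + 21628) + r(118) = (-7679 + 21628) - 6 = 13949 - 6 = 13943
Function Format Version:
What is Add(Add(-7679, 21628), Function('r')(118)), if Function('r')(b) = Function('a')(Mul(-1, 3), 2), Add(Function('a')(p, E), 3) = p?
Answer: 13943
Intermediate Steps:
Function('a')(p, E) = Add(-3, p)
Function('r')(b) = -6 (Function('r')(b) = Add(-3, Mul(-1, 3)) = Add(-3, -3) = -6)
Add(Add(-7679, 21628), Function('r')(118)) = Add(Add(-7679, 21628), -6) = Add(13949, -6) = 13943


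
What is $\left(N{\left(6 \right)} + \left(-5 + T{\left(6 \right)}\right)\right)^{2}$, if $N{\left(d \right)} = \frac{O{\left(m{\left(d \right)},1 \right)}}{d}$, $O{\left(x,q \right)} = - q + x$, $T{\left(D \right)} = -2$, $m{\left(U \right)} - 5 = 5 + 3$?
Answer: $25$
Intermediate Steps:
$m{\left(U \right)} = 13$ ($m{\left(U \right)} = 5 + \left(5 + 3\right) = 5 + 8 = 13$)
$O{\left(x,q \right)} = x - q$
$N{\left(d \right)} = \frac{12}{d}$ ($N{\left(d \right)} = \frac{13 - 1}{d} = \frac{12}{d}$)
$\left(N{\left(6 \right)} + \left(-5 + T{\left(6 \right)}\right)\right)^{2} = \left(\frac{12}{6} - 7\right)^{2} = \left(12 \cdot \frac{1}{6} - 7\right)^{2} = \left(2 - 7\right)^{2} = \left(-5\right)^{2} = 25$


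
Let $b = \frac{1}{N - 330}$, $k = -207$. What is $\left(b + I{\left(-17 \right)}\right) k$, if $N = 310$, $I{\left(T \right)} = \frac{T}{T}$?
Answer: $- \frac{3933}{20} \approx -196.65$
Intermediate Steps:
$I{\left(T \right)} = 1$
$b = - \frac{1}{20}$ ($b = \frac{1}{310 - 330} = \frac{1}{-20} = - \frac{1}{20} \approx -0.05$)
$\left(b + I{\left(-17 \right)}\right) k = \left(- \frac{1}{20} + 1\right) \left(-207\right) = \frac{19}{20} \left(-207\right) = - \frac{3933}{20}$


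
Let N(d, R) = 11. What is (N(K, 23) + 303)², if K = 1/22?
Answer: 98596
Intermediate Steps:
K = 1/22 ≈ 0.045455
(N(K, 23) + 303)² = (11 + 303)² = 314² = 98596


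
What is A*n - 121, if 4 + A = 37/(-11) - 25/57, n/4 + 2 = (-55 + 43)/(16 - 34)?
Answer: -149329/1881 ≈ -79.388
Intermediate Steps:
n = -16/3 (n = -8 + 4*((-55 + 43)/(16 - 34)) = -8 + 4*(-12/(-18)) = -8 + 4*(-12*(-1/18)) = -8 + 4*(⅔) = -8 + 8/3 = -16/3 ≈ -5.3333)
A = -4892/627 (A = -4 + (37/(-11) - 25/57) = -4 + (37*(-1/11) - 25*1/57) = -4 + (-37/11 - 25/57) = -4 - 2384/627 = -4892/627 ≈ -7.8022)
A*n - 121 = -4892/627*(-16/3) - 121 = 78272/1881 - 121 = -149329/1881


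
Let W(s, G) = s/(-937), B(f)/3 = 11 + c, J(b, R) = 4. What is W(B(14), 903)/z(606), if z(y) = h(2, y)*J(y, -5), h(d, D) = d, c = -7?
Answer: -3/1874 ≈ -0.0016009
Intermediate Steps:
B(f) = 12 (B(f) = 3*(11 - 7) = 3*4 = 12)
W(s, G) = -s/937 (W(s, G) = s*(-1/937) = -s/937)
z(y) = 8 (z(y) = 2*4 = 8)
W(B(14), 903)/z(606) = -1/937*12/8 = -12/937*⅛ = -3/1874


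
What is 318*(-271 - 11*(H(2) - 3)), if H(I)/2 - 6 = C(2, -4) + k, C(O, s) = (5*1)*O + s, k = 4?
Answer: -187620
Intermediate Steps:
C(O, s) = s + 5*O (C(O, s) = 5*O + s = s + 5*O)
H(I) = 32 (H(I) = 12 + 2*((-4 + 5*2) + 4) = 12 + 2*((-4 + 10) + 4) = 12 + 2*(6 + 4) = 12 + 2*10 = 12 + 20 = 32)
318*(-271 - 11*(H(2) - 3)) = 318*(-271 - 11*(32 - 3)) = 318*(-271 - 11*29) = 318*(-271 - 319) = 318*(-590) = -187620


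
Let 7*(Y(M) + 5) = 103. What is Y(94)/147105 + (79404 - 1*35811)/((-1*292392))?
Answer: -4985483911/33454030680 ≈ -0.14902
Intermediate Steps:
Y(M) = 68/7 (Y(M) = -5 + (1/7)*103 = -5 + 103/7 = 68/7)
Y(94)/147105 + (79404 - 1*35811)/((-1*292392)) = (68/7)/147105 + (79404 - 1*35811)/((-1*292392)) = (68/7)*(1/147105) + (79404 - 35811)/(-292392) = 68/1029735 + 43593*(-1/292392) = 68/1029735 - 14531/97464 = -4985483911/33454030680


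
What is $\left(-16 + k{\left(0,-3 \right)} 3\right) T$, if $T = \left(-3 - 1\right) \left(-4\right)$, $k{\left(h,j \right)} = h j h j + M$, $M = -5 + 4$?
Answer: $-304$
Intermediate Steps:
$M = -1$
$k{\left(h,j \right)} = -1 + h^{2} j^{2}$ ($k{\left(h,j \right)} = h j h j - 1 = j h^{2} j - 1 = h^{2} j^{2} - 1 = -1 + h^{2} j^{2}$)
$T = 16$ ($T = \left(-4\right) \left(-4\right) = 16$)
$\left(-16 + k{\left(0,-3 \right)} 3\right) T = \left(-16 + \left(-1 + 0^{2} \left(-3\right)^{2}\right) 3\right) 16 = \left(-16 + \left(-1 + 0 \cdot 9\right) 3\right) 16 = \left(-16 + \left(-1 + 0\right) 3\right) 16 = \left(-16 - 3\right) 16 = \left(-19\right) 16 = -304$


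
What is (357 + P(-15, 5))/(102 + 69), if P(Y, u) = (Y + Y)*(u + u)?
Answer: 1/3 ≈ 0.33333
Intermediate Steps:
P(Y, u) = 4*Y*u (P(Y, u) = (2*Y)*(2*u) = 4*Y*u)
(357 + P(-15, 5))/(102 + 69) = (357 + 4*(-15)*5)/(102 + 69) = (357 - 300)/171 = 57*(1/171) = 1/3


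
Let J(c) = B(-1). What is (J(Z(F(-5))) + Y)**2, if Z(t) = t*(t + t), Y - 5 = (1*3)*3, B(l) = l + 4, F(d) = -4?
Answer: 289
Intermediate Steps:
B(l) = 4 + l
Y = 14 (Y = 5 + (1*3)*3 = 5 + 3*3 = 5 + 9 = 14)
Z(t) = 2*t**2 (Z(t) = t*(2*t) = 2*t**2)
J(c) = 3 (J(c) = 4 - 1 = 3)
(J(Z(F(-5))) + Y)**2 = (3 + 14)**2 = 17**2 = 289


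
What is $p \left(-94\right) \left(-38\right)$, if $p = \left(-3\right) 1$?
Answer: $-10716$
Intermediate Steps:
$p = -3$
$p \left(-94\right) \left(-38\right) = \left(-3\right) \left(-94\right) \left(-38\right) = 282 \left(-38\right) = -10716$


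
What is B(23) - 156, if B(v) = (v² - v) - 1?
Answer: 349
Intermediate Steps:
B(v) = -1 + v² - v
B(23) - 156 = (-1 + 23² - 1*23) - 156 = (-1 + 529 - 23) - 156 = 505 - 156 = 349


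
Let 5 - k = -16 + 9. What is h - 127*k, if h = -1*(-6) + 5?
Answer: -1513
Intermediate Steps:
k = 12 (k = 5 - (-16 + 9) = 5 - 1*(-7) = 5 + 7 = 12)
h = 11 (h = 6 + 5 = 11)
h - 127*k = 11 - 127*12 = 11 - 1524 = -1513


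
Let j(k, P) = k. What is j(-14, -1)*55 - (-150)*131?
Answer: 18880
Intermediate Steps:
j(-14, -1)*55 - (-150)*131 = -14*55 - (-150)*131 = -770 - 1*(-19650) = -770 + 19650 = 18880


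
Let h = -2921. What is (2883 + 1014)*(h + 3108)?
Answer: 728739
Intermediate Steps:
(2883 + 1014)*(h + 3108) = (2883 + 1014)*(-2921 + 3108) = 3897*187 = 728739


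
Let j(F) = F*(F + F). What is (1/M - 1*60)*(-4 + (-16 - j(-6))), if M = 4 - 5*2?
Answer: 16606/3 ≈ 5535.3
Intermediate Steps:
j(F) = 2*F**2 (j(F) = F*(2*F) = 2*F**2)
M = -6 (M = 4 - 10 = -6)
(1/M - 1*60)*(-4 + (-16 - j(-6))) = (1/(-6) - 1*60)*(-4 + (-16 - 2*(-6)**2)) = (-1/6 - 60)*(-4 + (-16 - 2*36)) = -361*(-4 + (-16 - 1*72))/6 = -361*(-4 + (-16 - 72))/6 = -361*(-4 - 88)/6 = -361/6*(-92) = 16606/3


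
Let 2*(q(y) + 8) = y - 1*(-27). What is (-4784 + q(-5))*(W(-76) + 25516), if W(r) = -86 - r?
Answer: -121944186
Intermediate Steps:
q(y) = 11/2 + y/2 (q(y) = -8 + (y - 1*(-27))/2 = -8 + (y + 27)/2 = -8 + (27 + y)/2 = -8 + (27/2 + y/2) = 11/2 + y/2)
(-4784 + q(-5))*(W(-76) + 25516) = (-4784 + (11/2 + (½)*(-5)))*((-86 - 1*(-76)) + 25516) = (-4784 + (11/2 - 5/2))*((-86 + 76) + 25516) = (-4784 + 3)*(-10 + 25516) = -4781*25506 = -121944186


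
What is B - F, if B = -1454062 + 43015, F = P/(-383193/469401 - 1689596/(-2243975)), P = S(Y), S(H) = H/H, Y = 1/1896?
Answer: -31408360509696146/22259153393 ≈ -1.4110e+6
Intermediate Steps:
Y = 1/1896 ≈ 0.00052743
S(H) = 1
P = 1
F = -351108036325/22259153393 (F = 1/(-383193/469401 - 1689596/(-2243975)) = 1/(-383193*1/469401 - 1689596*(-1/2243975)) = 1/(-127731/156467 + 1689596/2243975) = 1/(-22259153393/351108036325) = 1*(-351108036325/22259153393) = -351108036325/22259153393 ≈ -15.774)
B = -1411047
B - F = -1411047 - 1*(-351108036325/22259153393) = -1411047 + 351108036325/22259153393 = -31408360509696146/22259153393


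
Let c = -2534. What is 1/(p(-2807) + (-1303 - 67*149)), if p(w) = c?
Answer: -1/13820 ≈ -7.2359e-5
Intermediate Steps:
p(w) = -2534
1/(p(-2807) + (-1303 - 67*149)) = 1/(-2534 + (-1303 - 67*149)) = 1/(-2534 + (-1303 - 9983)) = 1/(-2534 - 11286) = 1/(-13820) = -1/13820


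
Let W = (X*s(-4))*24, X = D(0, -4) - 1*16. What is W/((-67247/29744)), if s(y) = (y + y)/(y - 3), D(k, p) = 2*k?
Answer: 91373568/470729 ≈ 194.11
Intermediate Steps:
s(y) = 2*y/(-3 + y) (s(y) = (2*y)/(-3 + y) = 2*y/(-3 + y))
X = -16 (X = 2*0 - 1*16 = 0 - 16 = -16)
W = -3072/7 (W = -32*(-4)/(-3 - 4)*24 = -32*(-4)/(-7)*24 = -32*(-4)*(-1)/7*24 = -16*8/7*24 = -128/7*24 = -3072/7 ≈ -438.86)
W/((-67247/29744)) = -3072/(7*((-67247/29744))) = -3072/(7*((-67247*1/29744))) = -3072/(7*(-67247/29744)) = -3072/7*(-29744/67247) = 91373568/470729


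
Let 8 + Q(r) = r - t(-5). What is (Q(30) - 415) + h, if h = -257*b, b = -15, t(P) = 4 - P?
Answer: 3453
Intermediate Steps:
h = 3855 (h = -257*(-15) = 3855)
Q(r) = -17 + r (Q(r) = -8 + (r - (4 - 1*(-5))) = -8 + (r - (4 + 5)) = -8 + (r - 1*9) = -8 + (r - 9) = -8 + (-9 + r) = -17 + r)
(Q(30) - 415) + h = ((-17 + 30) - 415) + 3855 = (13 - 415) + 3855 = -402 + 3855 = 3453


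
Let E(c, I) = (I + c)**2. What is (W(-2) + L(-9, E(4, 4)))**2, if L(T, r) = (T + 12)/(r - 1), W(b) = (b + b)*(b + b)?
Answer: 113569/441 ≈ 257.53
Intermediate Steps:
W(b) = 4*b**2 (W(b) = (2*b)*(2*b) = 4*b**2)
L(T, r) = (12 + T)/(-1 + r)
(W(-2) + L(-9, E(4, 4)))**2 = (4*(-2)**2 + (12 - 9)/(-1 + (4 + 4)**2))**2 = (4*4 + 3/(-1 + 8**2))**2 = (16 + 3/(-1 + 64))**2 = (16 + 3/63)**2 = (16 + (1/63)*3)**2 = (16 + 1/21)**2 = (337/21)**2 = 113569/441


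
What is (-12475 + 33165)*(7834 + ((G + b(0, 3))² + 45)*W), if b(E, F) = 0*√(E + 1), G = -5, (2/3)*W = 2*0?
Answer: 162085460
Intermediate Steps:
W = 0 (W = 3*(2*0)/2 = (3/2)*0 = 0)
b(E, F) = 0 (b(E, F) = 0*√(1 + E) = 0)
(-12475 + 33165)*(7834 + ((G + b(0, 3))² + 45)*W) = (-12475 + 33165)*(7834 + ((-5 + 0)² + 45)*0) = 20690*(7834 + ((-5)² + 45)*0) = 20690*(7834 + (25 + 45)*0) = 20690*(7834 + 70*0) = 20690*(7834 + 0) = 20690*7834 = 162085460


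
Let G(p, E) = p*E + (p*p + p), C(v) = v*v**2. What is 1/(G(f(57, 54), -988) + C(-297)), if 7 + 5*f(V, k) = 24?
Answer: -25/655035431 ≈ -3.8166e-8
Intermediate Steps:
C(v) = v**3
f(V, k) = 17/5 (f(V, k) = -7/5 + (1/5)*24 = -7/5 + 24/5 = 17/5)
G(p, E) = p + p**2 + E*p (G(p, E) = E*p + (p**2 + p) = E*p + (p + p**2) = p + p**2 + E*p)
1/(G(f(57, 54), -988) + C(-297)) = 1/(17*(1 - 988 + 17/5)/5 + (-297)**3) = 1/((17/5)*(-4918/5) - 26198073) = 1/(-83606/25 - 26198073) = 1/(-655035431/25) = -25/655035431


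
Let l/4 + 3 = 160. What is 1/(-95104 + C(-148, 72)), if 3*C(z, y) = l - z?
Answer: -3/284536 ≈ -1.0543e-5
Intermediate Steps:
l = 628 (l = -12 + 4*160 = -12 + 640 = 628)
C(z, y) = 628/3 - z/3 (C(z, y) = (628 - z)/3 = 628/3 - z/3)
1/(-95104 + C(-148, 72)) = 1/(-95104 + (628/3 - ⅓*(-148))) = 1/(-95104 + (628/3 + 148/3)) = 1/(-95104 + 776/3) = 1/(-284536/3) = -3/284536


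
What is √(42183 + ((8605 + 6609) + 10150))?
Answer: √67547 ≈ 259.90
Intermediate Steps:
√(42183 + ((8605 + 6609) + 10150)) = √(42183 + (15214 + 10150)) = √(42183 + 25364) = √67547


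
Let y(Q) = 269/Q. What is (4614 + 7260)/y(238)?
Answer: 2826012/269 ≈ 10506.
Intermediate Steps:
(4614 + 7260)/y(238) = (4614 + 7260)/((269/238)) = 11874/((269*(1/238))) = 11874/(269/238) = 11874*(238/269) = 2826012/269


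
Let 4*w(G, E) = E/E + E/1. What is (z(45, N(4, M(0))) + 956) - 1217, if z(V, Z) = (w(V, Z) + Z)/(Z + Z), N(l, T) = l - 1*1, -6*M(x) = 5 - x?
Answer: -781/3 ≈ -260.33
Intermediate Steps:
w(G, E) = ¼ + E/4 (w(G, E) = (E/E + E/1)/4 = (1 + E*1)/4 = (1 + E)/4 = ¼ + E/4)
M(x) = -⅚ + x/6 (M(x) = -(5 - x)/6 = -⅚ + x/6)
N(l, T) = -1 + l (N(l, T) = l - 1 = -1 + l)
z(V, Z) = (¼ + 5*Z/4)/(2*Z) (z(V, Z) = ((¼ + Z/4) + Z)/(Z + Z) = (¼ + 5*Z/4)/((2*Z)) = (¼ + 5*Z/4)*(1/(2*Z)) = (¼ + 5*Z/4)/(2*Z))
(z(45, N(4, M(0))) + 956) - 1217 = ((1 + 5*(-1 + 4))/(8*(-1 + 4)) + 956) - 1217 = ((⅛)*(1 + 5*3)/3 + 956) - 1217 = ((⅛)*(⅓)*(1 + 15) + 956) - 1217 = ((⅛)*(⅓)*16 + 956) - 1217 = (⅔ + 956) - 1217 = 2870/3 - 1217 = -781/3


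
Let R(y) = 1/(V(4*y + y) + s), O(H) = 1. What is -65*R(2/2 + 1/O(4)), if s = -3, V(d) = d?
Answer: -65/7 ≈ -9.2857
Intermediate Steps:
R(y) = 1/(-3 + 5*y) (R(y) = 1/((4*y + y) - 3) = 1/(5*y - 3) = 1/(-3 + 5*y))
-65*R(2/2 + 1/O(4)) = -65/(-3 + 5*(2/2 + 1/1)) = -65/(-3 + 5*(2*(½) + 1*1)) = -65/(-3 + 5*(1 + 1)) = -65/(-3 + 5*2) = -65/(-3 + 10) = -65/7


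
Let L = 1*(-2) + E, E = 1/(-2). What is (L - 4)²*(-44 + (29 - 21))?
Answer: -1521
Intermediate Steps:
E = -½ ≈ -0.50000
L = -5/2 (L = 1*(-2) - ½ = -2 - ½ = -5/2 ≈ -2.5000)
(L - 4)²*(-44 + (29 - 21)) = (-5/2 - 4)²*(-44 + (29 - 21)) = (-13/2)²*(-44 + 8) = (169/4)*(-36) = -1521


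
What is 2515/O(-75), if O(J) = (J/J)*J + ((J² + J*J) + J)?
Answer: 503/2220 ≈ 0.22658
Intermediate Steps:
O(J) = 2*J + 2*J² (O(J) = 1*J + ((J² + J²) + J) = J + (2*J² + J) = J + (J + 2*J²) = 2*J + 2*J²)
2515/O(-75) = 2515/((2*(-75)*(1 - 75))) = 2515/((2*(-75)*(-74))) = 2515/11100 = 2515*(1/11100) = 503/2220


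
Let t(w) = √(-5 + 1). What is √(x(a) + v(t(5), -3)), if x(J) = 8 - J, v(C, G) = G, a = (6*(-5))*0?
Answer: √5 ≈ 2.2361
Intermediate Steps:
a = 0 (a = -30*0 = 0)
t(w) = 2*I (t(w) = √(-4) = 2*I)
√(x(a) + v(t(5), -3)) = √((8 - 1*0) - 3) = √((8 + 0) - 3) = √(8 - 3) = √5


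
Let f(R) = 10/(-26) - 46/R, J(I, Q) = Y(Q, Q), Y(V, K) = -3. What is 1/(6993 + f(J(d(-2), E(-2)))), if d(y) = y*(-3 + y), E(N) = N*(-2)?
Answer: 39/273310 ≈ 0.00014270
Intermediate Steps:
E(N) = -2*N
J(I, Q) = -3
f(R) = -5/13 - 46/R (f(R) = 10*(-1/26) - 46/R = -5/13 - 46/R)
1/(6993 + f(J(d(-2), E(-2)))) = 1/(6993 + (-5/13 - 46/(-3))) = 1/(6993 + (-5/13 - 46*(-⅓))) = 1/(6993 + (-5/13 + 46/3)) = 1/(6993 + 583/39) = 1/(273310/39) = 39/273310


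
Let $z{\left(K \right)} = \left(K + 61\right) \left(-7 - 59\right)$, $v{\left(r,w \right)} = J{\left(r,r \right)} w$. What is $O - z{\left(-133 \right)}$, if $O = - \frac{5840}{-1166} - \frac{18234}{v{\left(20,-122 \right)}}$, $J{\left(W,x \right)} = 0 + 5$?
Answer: $- \frac{838771069}{177815} \approx -4717.1$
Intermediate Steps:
$J{\left(W,x \right)} = 5$
$v{\left(r,w \right)} = 5 w$
$z{\left(K \right)} = -4026 - 66 K$ ($z{\left(K \right)} = \left(61 + K\right) \left(-66\right) = -4026 - 66 K$)
$O = \frac{6205811}{177815}$ ($O = - \frac{5840}{-1166} - \frac{18234}{5 \left(-122\right)} = \left(-5840\right) \left(- \frac{1}{1166}\right) - \frac{18234}{-610} = \frac{2920}{583} - - \frac{9117}{305} = \frac{2920}{583} + \frac{9117}{305} = \frac{6205811}{177815} \approx 34.9$)
$O - z{\left(-133 \right)} = \frac{6205811}{177815} - \left(-4026 - -8778\right) = \frac{6205811}{177815} - \left(-4026 + 8778\right) = \frac{6205811}{177815} - 4752 = - \frac{838771069}{177815}$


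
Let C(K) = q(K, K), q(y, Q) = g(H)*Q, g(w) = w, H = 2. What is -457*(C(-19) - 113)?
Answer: 69007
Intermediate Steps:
q(y, Q) = 2*Q
C(K) = 2*K
-457*(C(-19) - 113) = -457*(2*(-19) - 113) = -457*(-38 - 113) = -457*(-151) = 69007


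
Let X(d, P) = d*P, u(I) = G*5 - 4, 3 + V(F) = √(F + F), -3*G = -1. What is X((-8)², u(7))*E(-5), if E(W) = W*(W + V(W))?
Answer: -17920/3 + 2240*I*√10/3 ≈ -5973.3 + 2361.2*I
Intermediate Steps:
G = ⅓ (G = -⅓*(-1) = ⅓ ≈ 0.33333)
V(F) = -3 + √2*√F (V(F) = -3 + √(F + F) = -3 + √(2*F) = -3 + √2*√F)
u(I) = -7/3 (u(I) = (⅓)*5 - 4 = 5/3 - 4 = -7/3)
E(W) = W*(-3 + W + √2*√W) (E(W) = W*(W + (-3 + √2*√W)) = W*(-3 + W + √2*√W))
X(d, P) = P*d
X((-8)², u(7))*E(-5) = (-7/3*(-8)²)*(-5*(-3 - 5 + √2*√(-5))) = (-7/3*64)*(-5*(-3 - 5 + √2*(I*√5))) = -(-2240)*(-3 - 5 + I*√10)/3 = -(-2240)*(-8 + I*√10)/3 = -448*(40 - 5*I*√10)/3 = -17920/3 + 2240*I*√10/3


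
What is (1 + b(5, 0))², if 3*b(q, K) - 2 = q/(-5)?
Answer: 16/9 ≈ 1.7778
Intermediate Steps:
b(q, K) = ⅔ - q/15 (b(q, K) = ⅔ + (q/(-5))/3 = ⅔ + (q*(-⅕))/3 = ⅔ + (-q/5)/3 = ⅔ - q/15)
(1 + b(5, 0))² = (1 + (⅔ - 1/15*5))² = (1 + (⅔ - ⅓))² = (1 + ⅓)² = (4/3)² = 16/9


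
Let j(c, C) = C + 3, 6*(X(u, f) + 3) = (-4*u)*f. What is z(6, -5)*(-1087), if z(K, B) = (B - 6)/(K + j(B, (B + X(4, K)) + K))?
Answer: -11957/9 ≈ -1328.6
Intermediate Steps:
X(u, f) = -3 - 2*f*u/3 (X(u, f) = -3 + ((-4*u)*f)/6 = -3 + (-4*f*u)/6 = -3 - 2*f*u/3)
j(c, C) = 3 + C
z(K, B) = (-6 + B)/(B - 2*K/3) (z(K, B) = (B - 6)/(K + (3 + ((B + (-3 - ⅔*K*4)) + K))) = (-6 + B)/(K + (3 + ((B + (-3 - 8*K/3)) + K))) = (-6 + B)/(K + (3 + ((-3 + B - 8*K/3) + K))) = (-6 + B)/(K + (3 + (-3 + B - 5*K/3))) = (-6 + B)/(K + (B - 5*K/3)) = (-6 + B)/(B - 2*K/3))
z(6, -5)*(-1087) = (3*(-6 - 5)/(-2*6 + 3*(-5)))*(-1087) = (3*(-11)/(-12 - 15))*(-1087) = (3*(-11)/(-27))*(-1087) = (3*(-1/27)*(-11))*(-1087) = (11/9)*(-1087) = -11957/9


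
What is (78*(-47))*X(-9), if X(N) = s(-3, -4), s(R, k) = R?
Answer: 10998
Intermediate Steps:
X(N) = -3
(78*(-47))*X(-9) = (78*(-47))*(-3) = -3666*(-3) = 10998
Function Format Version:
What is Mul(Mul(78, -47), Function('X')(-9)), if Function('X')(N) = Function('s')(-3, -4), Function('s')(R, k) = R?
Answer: 10998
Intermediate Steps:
Function('X')(N) = -3
Mul(Mul(78, -47), Function('X')(-9)) = Mul(Mul(78, -47), -3) = Mul(-3666, -3) = 10998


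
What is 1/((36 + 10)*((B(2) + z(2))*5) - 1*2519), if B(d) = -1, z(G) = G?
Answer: -1/2289 ≈ -0.00043687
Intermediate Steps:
1/((36 + 10)*((B(2) + z(2))*5) - 1*2519) = 1/((36 + 10)*((-1 + 2)*5) - 1*2519) = 1/(46*(1*5) - 2519) = 1/(46*5 - 2519) = 1/(230 - 2519) = 1/(-2289) = -1/2289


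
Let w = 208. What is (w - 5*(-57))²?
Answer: 243049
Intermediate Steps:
(w - 5*(-57))² = (208 - 5*(-57))² = (208 + 285)² = 493² = 243049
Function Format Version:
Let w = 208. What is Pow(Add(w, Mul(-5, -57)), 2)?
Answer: 243049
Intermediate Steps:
Pow(Add(w, Mul(-5, -57)), 2) = Pow(Add(208, Mul(-5, -57)), 2) = Pow(Add(208, 285), 2) = Pow(493, 2) = 243049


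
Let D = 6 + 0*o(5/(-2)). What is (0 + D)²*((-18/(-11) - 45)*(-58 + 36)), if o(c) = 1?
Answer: 34344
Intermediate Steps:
D = 6 (D = 6 + 0*1 = 6 + 0 = 6)
(0 + D)²*((-18/(-11) - 45)*(-58 + 36)) = (0 + 6)²*((-18/(-11) - 45)*(-58 + 36)) = 6²*((-18*(-1/11) - 45)*(-22)) = 36*((18/11 - 45)*(-22)) = 36*(-477/11*(-22)) = 36*954 = 34344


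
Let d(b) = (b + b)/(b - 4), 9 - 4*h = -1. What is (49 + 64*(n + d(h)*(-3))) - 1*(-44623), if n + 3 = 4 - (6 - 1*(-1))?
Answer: 44928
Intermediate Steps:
h = 5/2 (h = 9/4 - ¼*(-1) = 9/4 + ¼ = 5/2 ≈ 2.5000)
n = -6 (n = -3 + (4 - (6 - 1*(-1))) = -3 + (4 - (6 + 1)) = -3 + (4 - 1*7) = -3 + (4 - 7) = -3 - 3 = -6)
d(b) = 2*b/(-4 + b) (d(b) = (2*b)/(-4 + b) = 2*b/(-4 + b))
(49 + 64*(n + d(h)*(-3))) - 1*(-44623) = (49 + 64*(-6 + (2*(5/2)/(-4 + 5/2))*(-3))) - 1*(-44623) = (49 + 64*(-6 + (2*(5/2)/(-3/2))*(-3))) + 44623 = (49 + 64*(-6 + (2*(5/2)*(-⅔))*(-3))) + 44623 = (49 + 64*(-6 - 10/3*(-3))) + 44623 = (49 + 64*(-6 + 10)) + 44623 = (49 + 64*4) + 44623 = (49 + 256) + 44623 = 305 + 44623 = 44928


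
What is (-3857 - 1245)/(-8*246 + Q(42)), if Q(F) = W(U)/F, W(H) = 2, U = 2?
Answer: 107142/41327 ≈ 2.5925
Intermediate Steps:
Q(F) = 2/F
(-3857 - 1245)/(-8*246 + Q(42)) = (-3857 - 1245)/(-8*246 + 2/42) = -5102/(-1968 + 2*(1/42)) = -5102/(-1968 + 1/21) = -5102/(-41327/21) = -5102*(-21/41327) = 107142/41327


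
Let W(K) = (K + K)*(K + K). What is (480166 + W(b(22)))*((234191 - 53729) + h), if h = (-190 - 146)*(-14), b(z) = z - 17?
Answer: 88928934156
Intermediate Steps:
b(z) = -17 + z
W(K) = 4*K² (W(K) = (2*K)*(2*K) = 4*K²)
h = 4704 (h = -336*(-14) = 4704)
(480166 + W(b(22)))*((234191 - 53729) + h) = (480166 + 4*(-17 + 22)²)*((234191 - 53729) + 4704) = (480166 + 4*5²)*(180462 + 4704) = (480166 + 4*25)*185166 = (480166 + 100)*185166 = 480266*185166 = 88928934156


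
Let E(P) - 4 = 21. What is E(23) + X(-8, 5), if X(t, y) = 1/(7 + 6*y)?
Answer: 926/37 ≈ 25.027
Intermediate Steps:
E(P) = 25 (E(P) = 4 + 21 = 25)
E(23) + X(-8, 5) = 25 + 1/(7 + 6*5) = 25 + 1/(7 + 30) = 25 + 1/37 = 926/37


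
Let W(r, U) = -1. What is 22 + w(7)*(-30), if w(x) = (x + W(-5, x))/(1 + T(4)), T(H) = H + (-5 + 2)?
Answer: -68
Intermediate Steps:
T(H) = -3 + H (T(H) = H - 3 = -3 + H)
w(x) = -½ + x/2 (w(x) = (x - 1)/(1 + (-3 + 4)) = (-1 + x)/(1 + 1) = (-1 + x)/2 = (-1 + x)*(½) = -½ + x/2)
22 + w(7)*(-30) = 22 + (-½ + (½)*7)*(-30) = 22 + (-½ + 7/2)*(-30) = 22 + 3*(-30) = 22 - 90 = -68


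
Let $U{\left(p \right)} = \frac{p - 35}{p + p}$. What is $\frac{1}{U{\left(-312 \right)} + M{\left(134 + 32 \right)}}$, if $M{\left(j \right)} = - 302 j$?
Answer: $- \frac{624}{31282021} \approx -1.9948 \cdot 10^{-5}$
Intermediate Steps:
$U{\left(p \right)} = \frac{-35 + p}{2 p}$
$\frac{1}{U{\left(-312 \right)} + M{\left(134 + 32 \right)}} = \frac{1}{\frac{-35 - 312}{2 \left(-312\right)} - 302 \left(134 + 32\right)} = \frac{1}{\frac{1}{2} \left(- \frac{1}{312}\right) \left(-347\right) - 50132} = \frac{1}{\frac{347}{624} - 50132} = \frac{1}{- \frac{31282021}{624}} = - \frac{624}{31282021}$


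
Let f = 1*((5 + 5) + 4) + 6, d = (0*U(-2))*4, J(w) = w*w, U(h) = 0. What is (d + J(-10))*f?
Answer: 2000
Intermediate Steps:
J(w) = w²
d = 0 (d = (0*0)*4 = 0*4 = 0)
f = 20 (f = 1*(10 + 4) + 6 = 1*14 + 6 = 14 + 6 = 20)
(d + J(-10))*f = (0 + (-10)²)*20 = (0 + 100)*20 = 100*20 = 2000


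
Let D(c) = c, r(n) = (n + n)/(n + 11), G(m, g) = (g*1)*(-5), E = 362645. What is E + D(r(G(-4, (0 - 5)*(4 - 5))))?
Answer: 2538540/7 ≈ 3.6265e+5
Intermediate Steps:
G(m, g) = -5*g (G(m, g) = g*(-5) = -5*g)
r(n) = 2*n/(11 + n) (r(n) = (2*n)/(11 + n) = 2*n/(11 + n))
E + D(r(G(-4, (0 - 5)*(4 - 5)))) = 362645 + 2*(-5*(0 - 5)*(4 - 5))/(11 - 5*(0 - 5)*(4 - 5)) = 362645 + 2*(-(-25)*(-1))/(11 - (-25)*(-1)) = 362645 + 2*(-5*5)/(11 - 5*5) = 362645 + 2*(-25)/(11 - 25) = 362645 + 2*(-25)/(-14) = 362645 + 2*(-25)*(-1/14) = 362645 + 25/7 = 2538540/7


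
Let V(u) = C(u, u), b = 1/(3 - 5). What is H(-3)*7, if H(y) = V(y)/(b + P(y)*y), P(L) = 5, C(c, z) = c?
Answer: 42/31 ≈ 1.3548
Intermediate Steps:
b = -½ (b = 1/(-2) = -½ ≈ -0.50000)
V(u) = u
H(y) = y/(-½ + 5*y)
H(-3)*7 = (2*(-3)/(-1 + 10*(-3)))*7 = (2*(-3)/(-1 - 30))*7 = (2*(-3)/(-31))*7 = (2*(-3)*(-1/31))*7 = (6/31)*7 = 42/31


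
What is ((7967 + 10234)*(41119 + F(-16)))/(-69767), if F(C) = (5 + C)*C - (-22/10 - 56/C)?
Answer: -7515866337/697670 ≈ -10773.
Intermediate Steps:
F(C) = 11/5 + 56/C + C*(5 + C) (F(C) = C*(5 + C) - (-22*1/10 - 56/C) = C*(5 + C) - (-11/5 - 56/C) = C*(5 + C) + (11/5 + 56/C) = 11/5 + 56/C + C*(5 + C))
((7967 + 10234)*(41119 + F(-16)))/(-69767) = ((7967 + 10234)*(41119 + (11/5 + (-16)**2 + 5*(-16) + 56/(-16))))/(-69767) = (18201*(41119 + (11/5 + 256 - 80 + 56*(-1/16))))*(-1/69767) = (18201*(41119 + (11/5 + 256 - 80 - 7/2)))*(-1/69767) = (18201*(41119 + 1747/10))*(-1/69767) = (18201*(412937/10))*(-1/69767) = (7515866337/10)*(-1/69767) = -7515866337/697670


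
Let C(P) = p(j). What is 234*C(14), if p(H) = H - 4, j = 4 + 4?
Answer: 936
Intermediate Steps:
j = 8
p(H) = -4 + H
C(P) = 4 (C(P) = -4 + 8 = 4)
234*C(14) = 234*4 = 936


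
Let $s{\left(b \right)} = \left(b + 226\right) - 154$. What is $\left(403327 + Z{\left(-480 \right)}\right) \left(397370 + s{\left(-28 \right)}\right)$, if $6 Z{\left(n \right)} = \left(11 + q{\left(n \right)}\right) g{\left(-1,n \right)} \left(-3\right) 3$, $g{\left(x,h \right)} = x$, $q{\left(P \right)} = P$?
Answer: $160008215629$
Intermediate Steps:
$s{\left(b \right)} = 72 + b$ ($s{\left(b \right)} = \left(226 + b\right) - 154 = 72 + b$)
$Z{\left(n \right)} = \frac{33}{2} + \frac{3 n}{2}$ ($Z{\left(n \right)} = \frac{\left(11 + n\right) \left(-1\right) \left(-3\right) 3}{6} = \frac{\left(11 + n\right) 3 \cdot 3}{6} = \frac{\left(11 + n\right) 9}{6} = \frac{99 + 9 n}{6} = \frac{33}{2} + \frac{3 n}{2}$)
$\left(403327 + Z{\left(-480 \right)}\right) \left(397370 + s{\left(-28 \right)}\right) = \left(403327 + \left(\frac{33}{2} + \frac{3}{2} \left(-480\right)\right)\right) \left(397370 + \left(72 - 28\right)\right) = \left(403327 + \left(\frac{33}{2} - 720\right)\right) \left(397370 + 44\right) = \left(403327 - \frac{1407}{2}\right) 397414 = \frac{805247}{2} \cdot 397414 = 160008215629$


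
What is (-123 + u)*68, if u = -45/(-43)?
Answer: -356592/43 ≈ -8292.8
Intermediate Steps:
u = 45/43 (u = -45*(-1/43) = 45/43 ≈ 1.0465)
(-123 + u)*68 = (-123 + 45/43)*68 = -5244/43*68 = -356592/43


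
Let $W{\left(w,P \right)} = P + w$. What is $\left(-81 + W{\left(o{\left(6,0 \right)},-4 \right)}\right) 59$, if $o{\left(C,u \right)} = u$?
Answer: $-5015$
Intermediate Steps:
$\left(-81 + W{\left(o{\left(6,0 \right)},-4 \right)}\right) 59 = \left(-81 + \left(-4 + 0\right)\right) 59 = \left(-81 - 4\right) 59 = \left(-85\right) 59 = -5015$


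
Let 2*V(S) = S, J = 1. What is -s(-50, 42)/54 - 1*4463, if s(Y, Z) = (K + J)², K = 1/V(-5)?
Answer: -669451/150 ≈ -4463.0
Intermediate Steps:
V(S) = S/2
K = -⅖ (K = 1/((½)*(-5)) = 1/(-5/2) = 1*(-⅖) = -⅖ ≈ -0.40000)
s(Y, Z) = 9/25 (s(Y, Z) = (-⅖ + 1)² = (⅗)² = 9/25)
-s(-50, 42)/54 - 1*4463 = -9/(25*54) - 1*4463 = -9/(25*54) - 4463 = -1*1/150 - 4463 = -1/150 - 4463 = -669451/150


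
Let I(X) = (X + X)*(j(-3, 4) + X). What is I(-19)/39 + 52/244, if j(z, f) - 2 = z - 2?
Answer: 51503/2379 ≈ 21.649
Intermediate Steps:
j(z, f) = z (j(z, f) = 2 + (z - 2) = 2 + (-2 + z) = z)
I(X) = 2*X*(-3 + X) (I(X) = (X + X)*(-3 + X) = (2*X)*(-3 + X) = 2*X*(-3 + X))
I(-19)/39 + 52/244 = (2*(-19)*(-3 - 19))/39 + 52/244 = (2*(-19)*(-22))*(1/39) + 52*(1/244) = 836*(1/39) + 13/61 = 836/39 + 13/61 = 51503/2379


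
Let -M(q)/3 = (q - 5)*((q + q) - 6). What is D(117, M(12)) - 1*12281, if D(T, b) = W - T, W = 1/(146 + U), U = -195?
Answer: -607503/49 ≈ -12398.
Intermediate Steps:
M(q) = -3*(-6 + 2*q)*(-5 + q) (M(q) = -3*(q - 5)*((q + q) - 6) = -3*(-5 + q)*(2*q - 6) = -3*(-5 + q)*(-6 + 2*q) = -3*(-6 + 2*q)*(-5 + q))
W = -1/49 (W = 1/(146 - 195) = 1/(-49) = -1/49 ≈ -0.020408)
D(T, b) = -1/49 - T
D(117, M(12)) - 1*12281 = (-1/49 - 1*117) - 1*12281 = (-1/49 - 117) - 12281 = -5734/49 - 12281 = -607503/49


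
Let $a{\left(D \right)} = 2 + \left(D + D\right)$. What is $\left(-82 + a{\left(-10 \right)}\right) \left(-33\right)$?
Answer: $3300$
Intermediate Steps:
$a{\left(D \right)} = 2 + 2 D$
$\left(-82 + a{\left(-10 \right)}\right) \left(-33\right) = \left(-82 + \left(2 + 2 \left(-10\right)\right)\right) \left(-33\right) = \left(-82 + \left(2 - 20\right)\right) \left(-33\right) = \left(-82 - 18\right) \left(-33\right) = \left(-100\right) \left(-33\right) = 3300$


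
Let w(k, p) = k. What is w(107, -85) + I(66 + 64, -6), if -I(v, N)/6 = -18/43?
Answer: 4709/43 ≈ 109.51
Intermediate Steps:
I(v, N) = 108/43 (I(v, N) = -(-108)/43 = -6*(-18/43) = 108/43)
w(107, -85) + I(66 + 64, -6) = 107 + 108/43 = 4709/43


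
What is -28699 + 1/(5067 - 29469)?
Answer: -700312999/24402 ≈ -28699.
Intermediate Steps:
-28699 + 1/(5067 - 29469) = -28699 + 1/(-24402) = -28699 - 1/24402 = -700312999/24402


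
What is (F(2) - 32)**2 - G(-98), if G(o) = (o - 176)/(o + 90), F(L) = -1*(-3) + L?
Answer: 2779/4 ≈ 694.75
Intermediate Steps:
F(L) = 3 + L
G(o) = (-176 + o)/(90 + o)
(F(2) - 32)**2 - G(-98) = ((3 + 2) - 32)**2 - (-176 - 98)/(90 - 98) = (5 - 32)**2 - (-274)/(-8) = (-27)**2 - (-1)*(-274)/8 = 729 - 1*137/4 = 729 - 137/4 = 2779/4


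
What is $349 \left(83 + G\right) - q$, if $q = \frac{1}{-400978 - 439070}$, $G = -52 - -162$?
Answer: $\frac{56583113137}{840048} \approx 67357.0$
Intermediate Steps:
$G = 110$ ($G = -52 + 162 = 110$)
$q = - \frac{1}{840048}$ ($q = \frac{1}{-840048} = - \frac{1}{840048} \approx -1.1904 \cdot 10^{-6}$)
$349 \left(83 + G\right) - q = 349 \left(83 + 110\right) - - \frac{1}{840048} = 349 \cdot 193 + \frac{1}{840048} = 67357 + \frac{1}{840048} = \frac{56583113137}{840048}$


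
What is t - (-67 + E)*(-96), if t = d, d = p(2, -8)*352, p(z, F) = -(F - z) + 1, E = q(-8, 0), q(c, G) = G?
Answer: -2560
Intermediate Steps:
E = 0
p(z, F) = 1 + z - F (p(z, F) = (z - F) + 1 = 1 + z - F)
d = 3872 (d = (1 + 2 - 1*(-8))*352 = (1 + 2 + 8)*352 = 11*352 = 3872)
t = 3872
t - (-67 + E)*(-96) = 3872 - (-67 + 0)*(-96) = 3872 - (-67)*(-96) = 3872 - 1*6432 = 3872 - 6432 = -2560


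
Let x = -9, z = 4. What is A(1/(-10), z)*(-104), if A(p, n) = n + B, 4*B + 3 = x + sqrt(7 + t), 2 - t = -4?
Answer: -104 - 26*sqrt(13) ≈ -197.74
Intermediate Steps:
t = 6 (t = 2 - 1*(-4) = 2 + 4 = 6)
B = -3 + sqrt(13)/4 (B = -3/4 + (-9 + sqrt(7 + 6))/4 = -3/4 + (-9 + sqrt(13))/4 = -3/4 + (-9/4 + sqrt(13)/4) = -3 + sqrt(13)/4 ≈ -2.0986)
A(p, n) = -3 + n + sqrt(13)/4 (A(p, n) = n + (-3 + sqrt(13)/4) = -3 + n + sqrt(13)/4)
A(1/(-10), z)*(-104) = (-3 + 4 + sqrt(13)/4)*(-104) = (1 + sqrt(13)/4)*(-104) = -104 - 26*sqrt(13)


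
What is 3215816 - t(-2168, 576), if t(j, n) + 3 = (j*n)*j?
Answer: -2704113205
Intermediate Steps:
t(j, n) = -3 + n*j**2 (t(j, n) = -3 + (j*n)*j = -3 + n*j**2)
3215816 - t(-2168, 576) = 3215816 - (-3 + 576*(-2168)**2) = 3215816 - (-3 + 576*4700224) = 3215816 - (-3 + 2707329024) = 3215816 - 1*2707329021 = 3215816 - 2707329021 = -2704113205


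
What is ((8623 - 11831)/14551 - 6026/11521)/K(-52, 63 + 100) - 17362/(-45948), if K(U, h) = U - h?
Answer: 315753240171421/828052921918110 ≈ 0.38132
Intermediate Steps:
((8623 - 11831)/14551 - 6026/11521)/K(-52, 63 + 100) - 17362/(-45948) = ((8623 - 11831)/14551 - 6026/11521)/(-52 - (63 + 100)) - 17362/(-45948) = (-3208*1/14551 - 6026*1/11521)/(-52 - 1*163) - 17362*(-1/45948) = (-3208/14551 - 6026/11521)/(-52 - 163) + 8681/22974 = -124643694/167642071/(-215) + 8681/22974 = -124643694/167642071*(-1/215) + 8681/22974 = 124643694/36043045265 + 8681/22974 = 315753240171421/828052921918110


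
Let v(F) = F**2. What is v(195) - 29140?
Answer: 8885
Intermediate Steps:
v(195) - 29140 = 195**2 - 29140 = 38025 - 29140 = 8885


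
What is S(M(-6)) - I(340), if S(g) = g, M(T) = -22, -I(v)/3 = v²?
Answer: 346778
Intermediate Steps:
I(v) = -3*v²
S(M(-6)) - I(340) = -22 - (-3)*340² = -22 - (-3)*115600 = -22 - 1*(-346800) = -22 + 346800 = 346778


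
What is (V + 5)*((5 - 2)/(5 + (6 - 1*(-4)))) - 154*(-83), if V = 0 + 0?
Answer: 12783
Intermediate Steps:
V = 0
(V + 5)*((5 - 2)/(5 + (6 - 1*(-4)))) - 154*(-83) = (0 + 5)*((5 - 2)/(5 + (6 - 1*(-4)))) - 154*(-83) = 5*(3/(5 + (6 + 4))) + 12782 = 5*(3/(5 + 10)) + 12782 = 5*(3/15) + 12782 = 5*(3*(1/15)) + 12782 = 5*(⅕) + 12782 = 1 + 12782 = 12783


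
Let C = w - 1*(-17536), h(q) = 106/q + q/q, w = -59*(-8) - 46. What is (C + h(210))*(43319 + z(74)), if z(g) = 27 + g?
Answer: 16379482912/21 ≈ 7.7998e+8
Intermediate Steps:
w = 426 (w = 472 - 46 = 426)
h(q) = 1 + 106/q (h(q) = 106/q + 1 = 1 + 106/q)
C = 17962 (C = 426 - 1*(-17536) = 426 + 17536 = 17962)
(C + h(210))*(43319 + z(74)) = (17962 + (106 + 210)/210)*(43319 + (27 + 74)) = (17962 + (1/210)*316)*(43319 + 101) = (17962 + 158/105)*43420 = (1886168/105)*43420 = 16379482912/21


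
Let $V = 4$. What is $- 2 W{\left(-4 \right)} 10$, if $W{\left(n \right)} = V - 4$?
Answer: $0$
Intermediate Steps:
$W{\left(n \right)} = 0$ ($W{\left(n \right)} = 4 - 4 = 0$)
$- 2 W{\left(-4 \right)} 10 = \left(-2\right) 0 \cdot 10 = 0 \cdot 10 = 0$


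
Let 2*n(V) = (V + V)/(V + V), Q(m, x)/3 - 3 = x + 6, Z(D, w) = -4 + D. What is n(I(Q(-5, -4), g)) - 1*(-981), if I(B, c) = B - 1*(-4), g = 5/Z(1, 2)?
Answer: 1963/2 ≈ 981.50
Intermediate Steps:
Q(m, x) = 27 + 3*x (Q(m, x) = 9 + 3*(x + 6) = 9 + 3*(6 + x) = 9 + (18 + 3*x) = 27 + 3*x)
g = -5/3 (g = 5/(-4 + 1) = 5/(-3) = 5*(-⅓) = -5/3 ≈ -1.6667)
I(B, c) = 4 + B (I(B, c) = B + 4 = 4 + B)
n(V) = ½ (n(V) = ((V + V)/(V + V))/2 = ((2*V)/((2*V)))/2 = ((2*V)*(1/(2*V)))/2 = (½)*1 = ½)
n(I(Q(-5, -4), g)) - 1*(-981) = ½ - 1*(-981) = ½ + 981 = 1963/2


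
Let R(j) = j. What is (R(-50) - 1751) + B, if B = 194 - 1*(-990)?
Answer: -617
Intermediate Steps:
B = 1184 (B = 194 + 990 = 1184)
(R(-50) - 1751) + B = (-50 - 1751) + 1184 = -1801 + 1184 = -617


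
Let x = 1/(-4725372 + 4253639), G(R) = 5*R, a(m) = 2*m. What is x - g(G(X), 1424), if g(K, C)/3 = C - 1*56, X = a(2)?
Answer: -1935992233/471733 ≈ -4104.0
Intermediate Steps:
X = 4 (X = 2*2 = 4)
g(K, C) = -168 + 3*C (g(K, C) = 3*(C - 1*56) = 3*(C - 56) = 3*(-56 + C) = -168 + 3*C)
x = -1/471733 (x = 1/(-471733) = -1/471733 ≈ -2.1198e-6)
x - g(G(X), 1424) = -1/471733 - (-168 + 3*1424) = -1/471733 - (-168 + 4272) = -1/471733 - 1*4104 = -1/471733 - 4104 = -1935992233/471733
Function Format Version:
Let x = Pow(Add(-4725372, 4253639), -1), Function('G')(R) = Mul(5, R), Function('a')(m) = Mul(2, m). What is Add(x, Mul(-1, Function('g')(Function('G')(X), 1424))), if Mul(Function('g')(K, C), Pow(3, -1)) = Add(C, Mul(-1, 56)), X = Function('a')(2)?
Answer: Rational(-1935992233, 471733) ≈ -4104.0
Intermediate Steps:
X = 4 (X = Mul(2, 2) = 4)
Function('g')(K, C) = Add(-168, Mul(3, C)) (Function('g')(K, C) = Mul(3, Add(C, Mul(-1, 56))) = Mul(3, Add(C, -56)) = Mul(3, Add(-56, C)) = Add(-168, Mul(3, C)))
x = Rational(-1, 471733) (x = Pow(-471733, -1) = Rational(-1, 471733) ≈ -2.1198e-6)
Add(x, Mul(-1, Function('g')(Function('G')(X), 1424))) = Add(Rational(-1, 471733), Mul(-1, Add(-168, Mul(3, 1424)))) = Add(Rational(-1, 471733), Mul(-1, Add(-168, 4272))) = Add(Rational(-1, 471733), Mul(-1, 4104)) = Add(Rational(-1, 471733), -4104) = Rational(-1935992233, 471733)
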